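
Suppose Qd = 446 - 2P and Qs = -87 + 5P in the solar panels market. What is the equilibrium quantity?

Q* = 2056/7

Set Qd = Qs: 446 - 2P = -87 + 5P.
533 = 7P, so P* = 533/7.
Q* = 446 − 2(533/7) = 2056/7.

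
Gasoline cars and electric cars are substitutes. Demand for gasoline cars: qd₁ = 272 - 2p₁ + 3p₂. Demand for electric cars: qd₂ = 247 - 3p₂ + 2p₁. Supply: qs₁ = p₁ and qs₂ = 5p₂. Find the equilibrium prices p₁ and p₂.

p₁ = 2917/18, p₂ = 1285/18

Market 1: 272 - 2p₁ + 3p₂ = p₁ → 3p₁ - 3p₂ = 272.
Market 2: 8p₂ - 2p₁ = 247.
Eliminating p₂: 8×(1) + 3×(2) gives 18p₁ = 2917, so p₁ = 2917/18.
Back-substitute into (2): p₂ = (247 + 2×2917/18) / 8 = 1285/18.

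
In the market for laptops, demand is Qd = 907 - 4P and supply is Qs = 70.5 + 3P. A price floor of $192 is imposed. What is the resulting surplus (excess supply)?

Surplus = 507.5

Equilibrium price would be P* = 119.5, so the floor at 192 binds.
At P = 192: Qd = 139, Qs = 646.5.
Surplus = 646.5 − 139 = 507.5.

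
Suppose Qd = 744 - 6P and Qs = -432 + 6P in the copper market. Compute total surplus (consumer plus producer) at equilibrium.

Total surplus = 4056

Equilibrium: 744 - 6P = -432 + 6P gives P* = 98, Q* = 156.
Demand choke price: P = 124; supply starts at P = 72.
CS = ½(124 − 98)(156) = 2028; PS = ½(98 − 72)(156) = 2028.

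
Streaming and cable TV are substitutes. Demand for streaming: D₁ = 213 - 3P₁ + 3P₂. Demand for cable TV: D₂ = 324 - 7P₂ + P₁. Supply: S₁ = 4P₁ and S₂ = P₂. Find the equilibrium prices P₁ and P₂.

Market 1: 213 - 3P₁ + 3P₂ = 4P₁ → 7P₁ - 3P₂ = 213.
Market 2: 8P₂ - P₁ = 324.
Eliminating P₂: 8×(1) + 3×(2) gives 53P₁ = 2676, so P₁ = 2676/53.
Back-substitute into (2): P₂ = (324 + 1×2676/53) / 8 = 2481/53.

P₁ = 2676/53, P₂ = 2481/53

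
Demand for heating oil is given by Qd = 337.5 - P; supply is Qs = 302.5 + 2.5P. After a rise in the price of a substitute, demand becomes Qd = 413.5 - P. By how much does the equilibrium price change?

ΔP = 152/7

Original equilibrium: P* = 10, Q* = 327.5.
New equilibrium: 413.5 - P = 302.5 + 2.5P, so 111 = 3.5P and P' = 222/7; Q' = 413.5 − 1(222/7) = 5345/14.
Change in price: 222/7 − 10 = 152/7.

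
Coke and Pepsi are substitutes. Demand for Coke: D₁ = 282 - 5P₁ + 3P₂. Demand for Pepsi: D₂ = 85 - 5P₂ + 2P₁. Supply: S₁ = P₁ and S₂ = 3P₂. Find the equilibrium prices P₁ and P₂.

P₁ = 837/14, P₂ = 179/7

Market 1: 282 - 5P₁ + 3P₂ = P₁ → 6P₁ - 3P₂ = 282.
Market 2: 8P₂ - 2P₁ = 85.
Eliminating P₂: 8×(1) + 3×(2) gives 42P₁ = 2511, so P₁ = 837/14.
Back-substitute into (2): P₂ = (85 + 2×837/14) / 8 = 179/7.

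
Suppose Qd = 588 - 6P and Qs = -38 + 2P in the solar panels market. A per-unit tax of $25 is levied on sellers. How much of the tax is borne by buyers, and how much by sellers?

Buyers bear $6.25, sellers bear $18.75

Pre-tax equilibrium: P* = 78.25, Q* = 118.5.
Tax on sellers shifts supply to Qs = -38 + 2(P − 25) = -88 + 2P.
588 - 6P = -88 + 2P gives buyer price Pb = 84.5; sellers receive Ps = 84.5 − 25 = 59.5.
New quantity: Q = 588 − 6(84.5) = 81.
Buyer burden = 84.5 − 78.25 = 6.25; seller burden = 78.25 − 59.5 = 18.75.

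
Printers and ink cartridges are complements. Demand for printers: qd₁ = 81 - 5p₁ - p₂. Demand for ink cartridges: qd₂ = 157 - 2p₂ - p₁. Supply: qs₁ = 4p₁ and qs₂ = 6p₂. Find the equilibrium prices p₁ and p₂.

Market 1: 81 - 5p₁ - p₂ = 4p₁ → 9p₁ + p₂ = 81.
Market 2: 8p₂ + p₁ = 157.
Eliminating p₂: 8×(1) − 1×(2) gives 71p₁ = 491, so p₁ = 491/71.
Back-substitute into (2): p₂ = (157 − 1×491/71) / 8 = 1332/71.

p₁ = 491/71, p₂ = 1332/71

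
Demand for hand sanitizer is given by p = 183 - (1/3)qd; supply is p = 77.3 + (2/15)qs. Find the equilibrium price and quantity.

Set the two price expressions equal: 183 - (1/3)q = 77.3 + (2/15)q.
105.7 = (7/15)q, so q* = 226.5.
p* = 183 − (1/3)(226.5) = 107.5.

p* = 107.5, q* = 226.5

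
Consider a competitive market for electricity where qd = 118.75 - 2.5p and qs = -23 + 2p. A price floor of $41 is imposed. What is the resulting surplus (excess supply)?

Surplus = 42.75

Equilibrium price would be p* = 31.5, so the floor at 41 binds.
At p = 41: qd = 16.25, qs = 59.
Surplus = 59 − 16.25 = 42.75.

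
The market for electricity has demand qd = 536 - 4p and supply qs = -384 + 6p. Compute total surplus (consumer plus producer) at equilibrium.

Equilibrium: 536 - 4p = -384 + 6p gives p* = 92, q* = 168.
Demand choke price: p = 134; supply starts at p = 64.
CS = ½(134 − 92)(168) = 3528; PS = ½(92 − 64)(168) = 2352.

Total surplus = 5880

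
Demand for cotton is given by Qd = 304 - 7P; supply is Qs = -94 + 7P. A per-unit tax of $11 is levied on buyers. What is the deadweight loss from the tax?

Pre-tax equilibrium: P* = 199/7, Q* = 105.
Tax on buyers shifts demand to Qd = 304 − 7(P + 11) = 227 - 7P.
227 - 7P = -94 + 7P gives seller price Ps = 321/14; buyers pay Pb = 321/14 + 11 = 475/14.
New quantity: Q = 304 − 7(475/14) = 66.5.
DWL = ½ × 11 × (105 − 66.5) = 211.75.

Deadweight loss = 211.75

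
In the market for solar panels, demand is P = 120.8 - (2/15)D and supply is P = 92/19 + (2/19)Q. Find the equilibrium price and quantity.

P* = 56, Q* = 486

Set the two price expressions equal: 120.8 - (2/15)Q = 92/19 + (2/19)Q.
11016/95 = (68/285)Q, so Q* = 486.
P* = 120.8 − (2/15)(486) = 56.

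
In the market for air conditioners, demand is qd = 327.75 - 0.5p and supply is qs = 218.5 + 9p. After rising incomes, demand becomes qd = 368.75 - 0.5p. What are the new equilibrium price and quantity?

p' = 601/38, q' = 6856/19

Original equilibrium: p* = 11.5, q* = 322.
New equilibrium: 368.75 - 0.5p = 218.5 + 9p, so 150.25 = 9.5p and p' = 601/38; q' = 368.75 − 0.5(601/38) = 6856/19.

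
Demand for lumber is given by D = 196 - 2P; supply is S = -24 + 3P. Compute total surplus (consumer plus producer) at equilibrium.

Equilibrium: 196 - 2P = -24 + 3P gives P* = 44, Q* = 108.
Demand choke price: P = 98; supply starts at P = 8.
CS = ½(98 − 44)(108) = 2916; PS = ½(44 − 8)(108) = 1944.

Total surplus = 4860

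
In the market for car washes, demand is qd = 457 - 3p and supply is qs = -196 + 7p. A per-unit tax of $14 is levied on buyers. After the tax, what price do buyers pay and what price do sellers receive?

Buyers pay $75.1, sellers receive $61.1

Pre-tax equilibrium: p* = 65.3, q* = 261.1.
Tax on buyers shifts demand to qd = 457 − 3(p + 14) = 415 - 3p.
415 - 3p = -196 + 7p gives seller price ps = 61.1; buyers pay pb = 61.1 + 14 = 75.1.
New quantity: q = 457 − 3(75.1) = 231.7.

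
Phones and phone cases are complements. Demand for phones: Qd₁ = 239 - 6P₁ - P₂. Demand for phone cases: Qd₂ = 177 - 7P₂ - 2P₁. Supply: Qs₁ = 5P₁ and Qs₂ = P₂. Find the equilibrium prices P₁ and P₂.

P₁ = 1735/86, P₂ = 1469/86

Market 1: 239 - 6P₁ - P₂ = 5P₁ → 11P₁ + P₂ = 239.
Market 2: 8P₂ + 2P₁ = 177.
Eliminating P₂: 8×(1) − 1×(2) gives 86P₁ = 1735, so P₁ = 1735/86.
Back-substitute into (2): P₂ = (177 − 2×1735/86) / 8 = 1469/86.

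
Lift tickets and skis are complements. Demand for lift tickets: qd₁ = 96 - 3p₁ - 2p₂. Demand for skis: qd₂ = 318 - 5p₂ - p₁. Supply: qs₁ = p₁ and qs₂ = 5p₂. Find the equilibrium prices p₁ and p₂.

Market 1: 96 - 3p₁ - 2p₂ = p₁ → 4p₁ + 2p₂ = 96.
Market 2: 10p₂ + p₁ = 318.
Eliminating p₂: 10×(1) − 2×(2) gives 38p₁ = 324, so p₁ = 162/19.
Back-substitute into (2): p₂ = (318 − 1×162/19) / 10 = 588/19.

p₁ = 162/19, p₂ = 588/19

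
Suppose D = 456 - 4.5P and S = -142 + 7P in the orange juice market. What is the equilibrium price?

P* = 52

Set D = S: 456 - 4.5P = -142 + 7P.
598 = 11.5P, so P* = 52.
Q* = 456 − 4.5(52) = 222.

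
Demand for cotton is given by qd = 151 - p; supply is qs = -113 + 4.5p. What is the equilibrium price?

p* = 48

Set qd = qs: 151 - p = -113 + 4.5p.
264 = 5.5p, so p* = 48.
q* = 151 − 1(48) = 103.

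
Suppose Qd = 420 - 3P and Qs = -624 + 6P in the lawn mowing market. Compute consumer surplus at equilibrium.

Equilibrium: 420 - 3P = -624 + 6P gives P* = 116, Q* = 72.
Demand choke price (Qd = 0): P = 140.
CS = ½(140 − 116)(72) = 864.

Consumer surplus = 864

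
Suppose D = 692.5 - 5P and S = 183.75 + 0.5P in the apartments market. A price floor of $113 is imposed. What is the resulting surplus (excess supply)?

Equilibrium price would be P* = 92.5, so the floor at 113 binds.
At P = 113: D = 127.5, S = 240.25.
Surplus = 240.25 − 127.5 = 112.75.

Surplus = 112.75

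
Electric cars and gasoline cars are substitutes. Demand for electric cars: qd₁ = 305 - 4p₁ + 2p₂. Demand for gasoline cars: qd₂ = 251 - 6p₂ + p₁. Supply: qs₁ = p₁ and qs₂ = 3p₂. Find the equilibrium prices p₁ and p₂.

p₁ = 3247/43, p₂ = 1560/43

Market 1: 305 - 4p₁ + 2p₂ = p₁ → 5p₁ - 2p₂ = 305.
Market 2: 9p₂ - p₁ = 251.
Eliminating p₂: 9×(1) + 2×(2) gives 43p₁ = 3247, so p₁ = 3247/43.
Back-substitute into (2): p₂ = (251 + 1×3247/43) / 9 = 1560/43.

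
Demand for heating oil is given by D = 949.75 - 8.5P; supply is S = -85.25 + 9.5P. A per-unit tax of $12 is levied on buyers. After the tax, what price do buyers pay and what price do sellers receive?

Buyers pay 383/6, sellers receive 311/6

Pre-tax equilibrium: P* = 57.5, Q* = 461.
Tax on buyers shifts demand to D = 949.75 − 8.5(P + 12) = 847.75 - 8.5P.
847.75 - 8.5P = -85.25 + 9.5P gives seller price Ps = 311/6; buyers pay Pb = 311/6 + 12 = 383/6.
New quantity: Q = 949.75 − 8.5(383/6) = 2443/6.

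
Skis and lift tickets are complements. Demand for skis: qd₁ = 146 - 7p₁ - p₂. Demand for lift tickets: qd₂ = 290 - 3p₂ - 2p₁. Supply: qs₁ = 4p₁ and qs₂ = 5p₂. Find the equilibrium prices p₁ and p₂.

Market 1: 146 - 7p₁ - p₂ = 4p₁ → 11p₁ + p₂ = 146.
Market 2: 8p₂ + 2p₁ = 290.
Eliminating p₂: 8×(1) − 1×(2) gives 86p₁ = 878, so p₁ = 439/43.
Back-substitute into (2): p₂ = (290 − 2×439/43) / 8 = 1449/43.

p₁ = 439/43, p₂ = 1449/43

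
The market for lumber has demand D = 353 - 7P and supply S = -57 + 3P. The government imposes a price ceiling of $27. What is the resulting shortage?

Equilibrium price would be P* = 41, so the ceiling at 27 binds.
At P = 27: D = 353 − 7(27) = 164, S = -57 + 3(27) = 24.
Shortage = 164 − 24 = 140.

Shortage = 140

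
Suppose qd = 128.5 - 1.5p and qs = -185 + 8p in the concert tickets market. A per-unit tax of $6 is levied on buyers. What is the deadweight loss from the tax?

Deadweight loss = 432/19

Pre-tax equilibrium: p* = 33, q* = 79.
Tax on buyers shifts demand to qd = 128.5 − 1.5(p + 6) = 119.5 - 1.5p.
119.5 - 1.5p = -185 + 8p gives seller price ps = 609/19; buyers pay pb = 609/19 + 6 = 723/19.
New quantity: q = 128.5 − 1.5(723/19) = 1357/19.
DWL = ½ × 6 × (79 − 1357/19) = 432/19.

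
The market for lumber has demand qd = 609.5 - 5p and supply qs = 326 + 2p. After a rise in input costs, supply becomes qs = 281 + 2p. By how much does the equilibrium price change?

Original equilibrium: p* = 40.5, q* = 407.
New equilibrium: 609.5 - 5p = 281 + 2p, so 328.5 = 7p and p' = 657/14; q' = 609.5 − 5(657/14) = 2624/7.
Change in price: 657/14 − 40.5 = 45/7.

Δp = 45/7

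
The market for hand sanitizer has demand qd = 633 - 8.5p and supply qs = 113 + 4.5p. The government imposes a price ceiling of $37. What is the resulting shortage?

Equilibrium price would be p* = 40, so the ceiling at 37 binds.
At p = 37: qd = 633 − 8.5(37) = 318.5, qs = 113 + 4.5(37) = 279.5.
Shortage = 318.5 − 279.5 = 39.

Shortage = 39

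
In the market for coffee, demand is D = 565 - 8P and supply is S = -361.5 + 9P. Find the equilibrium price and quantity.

P* = 54.5, Q* = 129

Set D = S: 565 - 8P = -361.5 + 9P.
926.5 = 17P, so P* = 54.5.
Q* = 565 − 8(54.5) = 129.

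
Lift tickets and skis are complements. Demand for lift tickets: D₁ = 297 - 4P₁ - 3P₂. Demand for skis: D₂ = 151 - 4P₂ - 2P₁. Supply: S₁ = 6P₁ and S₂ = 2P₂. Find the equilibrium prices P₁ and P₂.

Market 1: 297 - 4P₁ - 3P₂ = 6P₁ → 10P₁ + 3P₂ = 297.
Market 2: 6P₂ + 2P₁ = 151.
Eliminating P₂: 6×(1) − 3×(2) gives 54P₁ = 1329, so P₁ = 443/18.
Back-substitute into (2): P₂ = (151 − 2×443/18) / 6 = 458/27.

P₁ = 443/18, P₂ = 458/27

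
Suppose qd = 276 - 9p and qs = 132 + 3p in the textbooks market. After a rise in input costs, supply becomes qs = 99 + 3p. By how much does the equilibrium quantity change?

Original equilibrium: p* = 12, q* = 168.
New equilibrium: 276 - 9p = 99 + 3p, so 177 = 12p and p' = 14.75; q' = 276 − 9(14.75) = 143.25.
Change in quantity: 143.25 − 168 = -24.75.

Δq = -24.75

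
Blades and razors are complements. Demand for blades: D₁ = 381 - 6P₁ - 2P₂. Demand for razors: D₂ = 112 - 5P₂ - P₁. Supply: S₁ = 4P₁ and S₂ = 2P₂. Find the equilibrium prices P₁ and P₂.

P₁ = 2443/68, P₂ = 739/68

Market 1: 381 - 6P₁ - 2P₂ = 4P₁ → 10P₁ + 2P₂ = 381.
Market 2: 7P₂ + P₁ = 112.
Eliminating P₂: 7×(1) − 2×(2) gives 68P₁ = 2443, so P₁ = 2443/68.
Back-substitute into (2): P₂ = (112 − 1×2443/68) / 7 = 739/68.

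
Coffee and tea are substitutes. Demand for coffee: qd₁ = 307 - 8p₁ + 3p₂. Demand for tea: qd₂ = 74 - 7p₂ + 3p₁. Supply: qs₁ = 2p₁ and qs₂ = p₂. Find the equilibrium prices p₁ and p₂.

p₁ = 2678/71, p₂ = 1661/71

Market 1: 307 - 8p₁ + 3p₂ = 2p₁ → 10p₁ - 3p₂ = 307.
Market 2: 8p₂ - 3p₁ = 74.
Eliminating p₂: 8×(1) + 3×(2) gives 71p₁ = 2678, so p₁ = 2678/71.
Back-substitute into (2): p₂ = (74 + 3×2678/71) / 8 = 1661/71.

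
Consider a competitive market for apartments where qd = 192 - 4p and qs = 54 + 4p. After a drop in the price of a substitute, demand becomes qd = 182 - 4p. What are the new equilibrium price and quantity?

Original equilibrium: p* = 17.25, q* = 123.
New equilibrium: 182 - 4p = 54 + 4p, so 128 = 8p and p' = 16; q' = 182 − 4(16) = 118.

p' = 16, q' = 118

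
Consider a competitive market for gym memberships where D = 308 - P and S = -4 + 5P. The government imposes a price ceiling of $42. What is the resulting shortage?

Equilibrium price would be P* = 52, so the ceiling at 42 binds.
At P = 42: D = 308 − 1(42) = 266, S = -4 + 5(42) = 206.
Shortage = 266 − 206 = 60.

Shortage = 60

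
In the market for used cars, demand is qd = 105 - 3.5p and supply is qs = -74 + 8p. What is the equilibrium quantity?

Set qd = qs: 105 - 3.5p = -74 + 8p.
179 = 11.5p, so p* = 358/23.
q* = 105 − 3.5(358/23) = 1162/23.

q* = 1162/23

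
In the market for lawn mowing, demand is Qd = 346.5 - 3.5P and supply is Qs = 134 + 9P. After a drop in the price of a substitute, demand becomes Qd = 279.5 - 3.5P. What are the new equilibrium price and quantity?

P' = 11.64, Q' = 238.76

Original equilibrium: P* = 17, Q* = 287.
New equilibrium: 279.5 - 3.5P = 134 + 9P, so 145.5 = 12.5P and P' = 11.64; Q' = 279.5 − 3.5(11.64) = 238.76.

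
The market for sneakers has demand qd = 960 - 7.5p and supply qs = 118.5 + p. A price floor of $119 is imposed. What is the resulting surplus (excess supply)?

Equilibrium price would be p* = 99, so the floor at 119 binds.
At p = 119: qd = 67.5, qs = 237.5.
Surplus = 237.5 − 67.5 = 170.

Surplus = 170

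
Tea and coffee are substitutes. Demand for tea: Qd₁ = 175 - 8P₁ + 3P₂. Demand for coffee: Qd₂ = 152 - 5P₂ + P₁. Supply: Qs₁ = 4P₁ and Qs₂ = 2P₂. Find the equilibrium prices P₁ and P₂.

P₁ = 1681/81, P₂ = 1999/81

Market 1: 175 - 8P₁ + 3P₂ = 4P₁ → 12P₁ - 3P₂ = 175.
Market 2: 7P₂ - P₁ = 152.
Eliminating P₂: 7×(1) + 3×(2) gives 81P₁ = 1681, so P₁ = 1681/81.
Back-substitute into (2): P₂ = (152 + 1×1681/81) / 7 = 1999/81.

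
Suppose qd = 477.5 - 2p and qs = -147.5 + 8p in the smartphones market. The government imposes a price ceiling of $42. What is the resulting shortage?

Shortage = 205

Equilibrium price would be p* = 62.5, so the ceiling at 42 binds.
At p = 42: qd = 477.5 − 2(42) = 393.5, qs = -147.5 + 8(42) = 188.5.
Shortage = 393.5 − 188.5 = 205.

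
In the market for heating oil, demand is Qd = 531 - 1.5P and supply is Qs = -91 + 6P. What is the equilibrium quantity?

Q* = 406.6

Set Qd = Qs: 531 - 1.5P = -91 + 6P.
622 = 7.5P, so P* = 1244/15.
Q* = 531 − 1.5(1244/15) = 406.6.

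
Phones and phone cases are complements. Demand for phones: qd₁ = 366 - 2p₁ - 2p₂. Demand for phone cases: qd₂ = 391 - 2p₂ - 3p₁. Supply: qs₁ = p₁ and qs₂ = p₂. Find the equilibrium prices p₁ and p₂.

p₁ = 316/3, p₂ = 25

Market 1: 366 - 2p₁ - 2p₂ = p₁ → 3p₁ + 2p₂ = 366.
Market 2: 3p₂ + 3p₁ = 391.
Eliminating p₂: 3×(1) − 2×(2) gives 3p₁ = 316, so p₁ = 316/3.
Back-substitute into (2): p₂ = (391 − 3×316/3) / 3 = 25.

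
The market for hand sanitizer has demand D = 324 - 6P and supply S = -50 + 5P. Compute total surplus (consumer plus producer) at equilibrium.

Total surplus = 2640

Equilibrium: 324 - 6P = -50 + 5P gives P* = 34, Q* = 120.
Demand choke price: P = 54; supply starts at P = 10.
CS = ½(54 − 34)(120) = 1200; PS = ½(34 − 10)(120) = 1440.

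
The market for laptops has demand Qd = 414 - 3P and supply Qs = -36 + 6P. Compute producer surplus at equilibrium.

Producer surplus = 5808

Equilibrium: 414 - 3P = -36 + 6P gives P* = 50, Q* = 264.
Supply starts at P = 6 (where Qs = 0).
PS = ½(50 − 6)(264) = 5808.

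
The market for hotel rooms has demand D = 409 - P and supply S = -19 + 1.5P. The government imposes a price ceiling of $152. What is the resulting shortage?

Shortage = 48

Equilibrium price would be P* = 171.2, so the ceiling at 152 binds.
At P = 152: D = 409 − 1(152) = 257, S = -19 + 1.5(152) = 209.
Shortage = 257 − 209 = 48.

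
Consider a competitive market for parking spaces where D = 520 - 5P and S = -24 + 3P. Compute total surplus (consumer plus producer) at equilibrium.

Equilibrium: 520 - 5P = -24 + 3P gives P* = 68, Q* = 180.
Demand choke price: P = 104; supply starts at P = 8.
CS = ½(104 − 68)(180) = 3240; PS = ½(68 − 8)(180) = 5400.

Total surplus = 8640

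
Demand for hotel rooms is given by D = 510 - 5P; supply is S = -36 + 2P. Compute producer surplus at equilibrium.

Equilibrium: 510 - 5P = -36 + 2P gives P* = 78, Q* = 120.
Supply starts at P = 18 (where S = 0).
PS = ½(78 − 18)(120) = 3600.

Producer surplus = 3600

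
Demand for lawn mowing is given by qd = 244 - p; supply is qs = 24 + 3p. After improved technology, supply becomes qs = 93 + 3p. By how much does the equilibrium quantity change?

Δq = 17.25

Original equilibrium: p* = 55, q* = 189.
New equilibrium: 244 - p = 93 + 3p, so 151 = 4p and p' = 37.75; q' = 244 − 1(37.75) = 206.25.
Change in quantity: 206.25 − 189 = 17.25.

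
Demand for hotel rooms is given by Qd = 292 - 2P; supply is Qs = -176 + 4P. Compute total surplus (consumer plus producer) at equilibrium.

Equilibrium: 292 - 2P = -176 + 4P gives P* = 78, Q* = 136.
Demand choke price: P = 146; supply starts at P = 44.
CS = ½(146 − 78)(136) = 4624; PS = ½(78 − 44)(136) = 2312.

Total surplus = 6936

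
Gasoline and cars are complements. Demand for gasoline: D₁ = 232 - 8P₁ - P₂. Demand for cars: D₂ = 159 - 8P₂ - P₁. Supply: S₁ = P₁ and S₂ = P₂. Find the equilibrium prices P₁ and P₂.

P₁ = 24.1125, P₂ = 14.9875

Market 1: 232 - 8P₁ - P₂ = P₁ → 9P₁ + P₂ = 232.
Market 2: 9P₂ + P₁ = 159.
Eliminating P₂: 9×(1) − 1×(2) gives 80P₁ = 1929, so P₁ = 24.1125.
Back-substitute into (2): P₂ = (159 − 1×24.1125) / 9 = 14.9875.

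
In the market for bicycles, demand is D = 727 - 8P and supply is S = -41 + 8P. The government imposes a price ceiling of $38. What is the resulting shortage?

Equilibrium price would be P* = 48, so the ceiling at 38 binds.
At P = 38: D = 727 − 8(38) = 423, S = -41 + 8(38) = 263.
Shortage = 423 − 263 = 160.

Shortage = 160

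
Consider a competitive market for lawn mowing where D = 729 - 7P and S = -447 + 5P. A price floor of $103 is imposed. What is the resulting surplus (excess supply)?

Equilibrium price would be P* = 98, so the floor at 103 binds.
At P = 103: D = 8, S = 68.
Surplus = 68 − 8 = 60.

Surplus = 60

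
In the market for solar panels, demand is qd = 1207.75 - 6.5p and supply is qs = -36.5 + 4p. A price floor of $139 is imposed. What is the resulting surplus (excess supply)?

Equilibrium price would be p* = 118.5, so the floor at 139 binds.
At p = 139: qd = 304.25, qs = 519.5.
Surplus = 519.5 − 304.25 = 215.25.

Surplus = 215.25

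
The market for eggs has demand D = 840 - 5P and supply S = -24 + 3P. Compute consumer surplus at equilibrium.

Consumer surplus = 9000

Equilibrium: 840 - 5P = -24 + 3P gives P* = 108, Q* = 300.
Demand choke price (D = 0): P = 168.
CS = ½(168 − 108)(300) = 9000.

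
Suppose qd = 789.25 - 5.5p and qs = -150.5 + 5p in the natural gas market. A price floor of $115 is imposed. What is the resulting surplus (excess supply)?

Surplus = 267.75

Equilibrium price would be p* = 89.5, so the floor at 115 binds.
At p = 115: qd = 156.75, qs = 424.5.
Surplus = 424.5 − 156.75 = 267.75.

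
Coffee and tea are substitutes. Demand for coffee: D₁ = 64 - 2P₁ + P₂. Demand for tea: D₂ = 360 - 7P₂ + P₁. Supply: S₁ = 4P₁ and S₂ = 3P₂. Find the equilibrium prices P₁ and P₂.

Market 1: 64 - 2P₁ + P₂ = 4P₁ → 6P₁ - P₂ = 64.
Market 2: 10P₂ - P₁ = 360.
Eliminating P₂: 10×(1) + 1×(2) gives 59P₁ = 1000, so P₁ = 1000/59.
Back-substitute into (2): P₂ = (360 + 1×1000/59) / 10 = 2224/59.

P₁ = 1000/59, P₂ = 2224/59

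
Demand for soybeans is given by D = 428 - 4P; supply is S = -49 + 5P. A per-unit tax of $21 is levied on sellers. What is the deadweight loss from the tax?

Pre-tax equilibrium: P* = 53, Q* = 216.
Tax on sellers shifts supply to S = -49 + 5(P − 21) = -154 + 5P.
428 - 4P = -154 + 5P gives buyer price Pb = 194/3; sellers receive Ps = 194/3 − 21 = 131/3.
New quantity: Q = 428 − 4(194/3) = 508/3.
DWL = ½ × 21 × (216 − 508/3) = 490.

Deadweight loss = 490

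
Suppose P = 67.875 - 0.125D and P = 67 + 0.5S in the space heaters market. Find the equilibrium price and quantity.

P* = 67.7, Q* = 1.4

Set the two price expressions equal: 67.875 - 0.125Q = 67 + 0.5Q.
0.875 = 0.625Q, so Q* = 1.4.
P* = 67.875 − (0.125)(1.4) = 67.7.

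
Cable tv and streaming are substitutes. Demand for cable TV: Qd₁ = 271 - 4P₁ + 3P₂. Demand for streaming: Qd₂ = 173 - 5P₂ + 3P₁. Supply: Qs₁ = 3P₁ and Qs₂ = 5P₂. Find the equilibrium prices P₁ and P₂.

Market 1: 271 - 4P₁ + 3P₂ = 3P₁ → 7P₁ - 3P₂ = 271.
Market 2: 10P₂ - 3P₁ = 173.
Eliminating P₂: 10×(1) + 3×(2) gives 61P₁ = 3229, so P₁ = 3229/61.
Back-substitute into (2): P₂ = (173 + 3×3229/61) / 10 = 2024/61.

P₁ = 3229/61, P₂ = 2024/61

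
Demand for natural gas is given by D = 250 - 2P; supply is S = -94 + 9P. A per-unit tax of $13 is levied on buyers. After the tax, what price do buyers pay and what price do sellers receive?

Buyers pay 461/11, sellers receive 318/11

Pre-tax equilibrium: P* = 344/11, Q* = 2062/11.
Tax on buyers shifts demand to D = 250 − 2(P + 13) = 224 - 2P.
224 - 2P = -94 + 9P gives seller price Ps = 318/11; buyers pay Pb = 318/11 + 13 = 461/11.
New quantity: Q = 250 − 2(461/11) = 1828/11.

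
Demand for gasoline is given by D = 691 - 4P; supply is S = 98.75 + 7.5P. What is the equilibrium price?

Set D = S: 691 - 4P = 98.75 + 7.5P.
592.25 = 11.5P, so P* = 51.5.
Q* = 691 − 4(51.5) = 485.

P* = 51.5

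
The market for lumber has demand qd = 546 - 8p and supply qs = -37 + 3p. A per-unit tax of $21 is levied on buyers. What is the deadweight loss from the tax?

Deadweight loss = 5292/11

Pre-tax equilibrium: p* = 53, q* = 122.
Tax on buyers shifts demand to qd = 546 − 8(p + 21) = 378 - 8p.
378 - 8p = -37 + 3p gives seller price ps = 415/11; buyers pay pb = 415/11 + 21 = 646/11.
New quantity: q = 546 − 8(646/11) = 838/11.
DWL = ½ × 21 × (122 − 838/11) = 5292/11.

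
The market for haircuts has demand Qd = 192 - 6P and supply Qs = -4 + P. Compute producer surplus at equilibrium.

Equilibrium: 192 - 6P = -4 + P gives P* = 28, Q* = 24.
Supply starts at P = 4 (where Qs = 0).
PS = ½(28 − 4)(24) = 288.

Producer surplus = 288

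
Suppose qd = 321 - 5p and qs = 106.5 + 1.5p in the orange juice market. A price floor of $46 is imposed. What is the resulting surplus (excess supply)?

Surplus = 84.5

Equilibrium price would be p* = 33, so the floor at 46 binds.
At p = 46: qd = 91, qs = 175.5.
Surplus = 175.5 − 91 = 84.5.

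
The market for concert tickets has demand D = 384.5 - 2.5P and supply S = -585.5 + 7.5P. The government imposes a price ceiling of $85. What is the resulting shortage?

Shortage = 120

Equilibrium price would be P* = 97, so the ceiling at 85 binds.
At P = 85: D = 384.5 − 2.5(85) = 172, S = -585.5 + 7.5(85) = 52.
Shortage = 172 − 52 = 120.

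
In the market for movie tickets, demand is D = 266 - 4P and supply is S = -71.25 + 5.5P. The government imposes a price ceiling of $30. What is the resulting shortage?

Shortage = 52.25

Equilibrium price would be P* = 35.5, so the ceiling at 30 binds.
At P = 30: D = 266 − 4(30) = 146, S = -71.25 + 5.5(30) = 93.75.
Shortage = 146 − 93.75 = 52.25.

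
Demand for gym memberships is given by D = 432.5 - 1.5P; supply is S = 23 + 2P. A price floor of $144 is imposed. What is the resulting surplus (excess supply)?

Surplus = 94.5

Equilibrium price would be P* = 117, so the floor at 144 binds.
At P = 144: D = 216.5, S = 311.
Surplus = 311 − 216.5 = 94.5.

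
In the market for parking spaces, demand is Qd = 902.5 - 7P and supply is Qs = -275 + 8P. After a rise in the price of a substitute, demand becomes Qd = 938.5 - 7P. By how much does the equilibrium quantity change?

Original equilibrium: P* = 78.5, Q* = 353.
New equilibrium: 938.5 - 7P = -275 + 8P, so 1213.5 = 15P and P' = 80.9; Q' = 938.5 − 7(80.9) = 372.2.
Change in quantity: 372.2 − 353 = 19.2.

ΔQ = 19.2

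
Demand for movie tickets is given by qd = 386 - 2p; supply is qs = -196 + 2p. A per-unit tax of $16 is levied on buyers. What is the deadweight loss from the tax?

Pre-tax equilibrium: p* = 145.5, q* = 95.
Tax on buyers shifts demand to qd = 386 − 2(p + 16) = 354 - 2p.
354 - 2p = -196 + 2p gives seller price ps = 137.5; buyers pay pb = 137.5 + 16 = 153.5.
New quantity: q = 386 − 2(153.5) = 79.
DWL = ½ × 16 × (95 − 79) = 128.

Deadweight loss = 128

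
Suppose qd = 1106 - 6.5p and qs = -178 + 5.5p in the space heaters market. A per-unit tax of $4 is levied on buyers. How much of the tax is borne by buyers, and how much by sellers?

Buyers bear 11/6, sellers bear 13/6

Pre-tax equilibrium: p* = 107, q* = 410.5.
Tax on buyers shifts demand to qd = 1106 − 6.5(p + 4) = 1080 - 6.5p.
1080 - 6.5p = -178 + 5.5p gives seller price ps = 629/6; buyers pay pb = 629/6 + 4 = 653/6.
New quantity: q = 1106 − 6.5(653/6) = 4783/12.
Buyer burden = 653/6 − 107 = 11/6; seller burden = 107 − 629/6 = 13/6.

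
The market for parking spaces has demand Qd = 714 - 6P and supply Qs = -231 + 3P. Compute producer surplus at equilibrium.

Producer surplus = 1176

Equilibrium: 714 - 6P = -231 + 3P gives P* = 105, Q* = 84.
Supply starts at P = 77 (where Qs = 0).
PS = ½(105 − 77)(84) = 1176.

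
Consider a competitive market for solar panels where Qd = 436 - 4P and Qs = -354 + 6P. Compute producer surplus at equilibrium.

Producer surplus = 1200

Equilibrium: 436 - 4P = -354 + 6P gives P* = 79, Q* = 120.
Supply starts at P = 59 (where Qs = 0).
PS = ½(79 − 59)(120) = 1200.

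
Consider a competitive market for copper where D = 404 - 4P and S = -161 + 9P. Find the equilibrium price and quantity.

P* = 565/13, Q* = 2992/13

Set D = S: 404 - 4P = -161 + 9P.
565 = 13P, so P* = 565/13.
Q* = 404 − 4(565/13) = 2992/13.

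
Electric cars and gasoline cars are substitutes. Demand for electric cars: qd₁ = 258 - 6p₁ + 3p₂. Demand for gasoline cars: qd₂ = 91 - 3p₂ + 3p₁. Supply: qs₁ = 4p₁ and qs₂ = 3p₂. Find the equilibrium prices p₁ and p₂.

p₁ = 607/17, p₂ = 1684/51

Market 1: 258 - 6p₁ + 3p₂ = 4p₁ → 10p₁ - 3p₂ = 258.
Market 2: 6p₂ - 3p₁ = 91.
Eliminating p₂: 6×(1) + 3×(2) gives 51p₁ = 1821, so p₁ = 607/17.
Back-substitute into (2): p₂ = (91 + 3×607/17) / 6 = 1684/51.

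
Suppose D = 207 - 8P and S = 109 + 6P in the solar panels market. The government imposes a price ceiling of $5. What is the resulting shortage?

Shortage = 28

Equilibrium price would be P* = 7, so the ceiling at 5 binds.
At P = 5: D = 207 − 8(5) = 167, S = 109 + 6(5) = 139.
Shortage = 167 − 139 = 28.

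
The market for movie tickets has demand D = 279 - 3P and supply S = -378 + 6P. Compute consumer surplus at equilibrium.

Equilibrium: 279 - 3P = -378 + 6P gives P* = 73, Q* = 60.
Demand choke price (D = 0): P = 93.
CS = ½(93 − 73)(60) = 600.

Consumer surplus = 600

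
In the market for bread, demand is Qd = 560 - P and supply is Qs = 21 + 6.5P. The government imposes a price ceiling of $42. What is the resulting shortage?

Equilibrium price would be P* = 1078/15, so the ceiling at 42 binds.
At P = 42: Qd = 560 − 1(42) = 518, Qs = 21 + 6.5(42) = 294.
Shortage = 518 − 294 = 224.

Shortage = 224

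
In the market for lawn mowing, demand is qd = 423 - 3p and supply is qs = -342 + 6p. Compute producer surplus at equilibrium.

Equilibrium: 423 - 3p = -342 + 6p gives p* = 85, q* = 168.
Supply starts at p = 57 (where qs = 0).
PS = ½(85 − 57)(168) = 2352.

Producer surplus = 2352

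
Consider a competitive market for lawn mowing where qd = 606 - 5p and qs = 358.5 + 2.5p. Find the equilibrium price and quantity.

p* = 33, q* = 441

Set qd = qs: 606 - 5p = 358.5 + 2.5p.
247.5 = 7.5p, so p* = 33.
q* = 606 − 5(33) = 441.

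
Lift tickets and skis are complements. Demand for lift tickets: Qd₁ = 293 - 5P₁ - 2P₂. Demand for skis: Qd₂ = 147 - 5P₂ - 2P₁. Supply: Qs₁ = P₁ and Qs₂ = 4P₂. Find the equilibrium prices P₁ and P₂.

P₁ = 46.86, P₂ = 5.92

Market 1: 293 - 5P₁ - 2P₂ = P₁ → 6P₁ + 2P₂ = 293.
Market 2: 9P₂ + 2P₁ = 147.
Eliminating P₂: 9×(1) − 2×(2) gives 50P₁ = 2343, so P₁ = 46.86.
Back-substitute into (2): P₂ = (147 − 2×46.86) / 9 = 5.92.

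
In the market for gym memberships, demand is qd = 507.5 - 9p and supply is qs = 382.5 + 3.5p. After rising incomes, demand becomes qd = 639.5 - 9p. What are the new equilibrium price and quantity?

Original equilibrium: p* = 10, q* = 417.5.
New equilibrium: 639.5 - 9p = 382.5 + 3.5p, so 257 = 12.5p and p' = 20.56; q' = 639.5 − 9(20.56) = 454.46.

p' = 20.56, q' = 454.46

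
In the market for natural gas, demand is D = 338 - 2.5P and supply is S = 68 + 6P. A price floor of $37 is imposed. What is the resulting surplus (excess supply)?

Surplus = 44.5

Equilibrium price would be P* = 540/17, so the floor at 37 binds.
At P = 37: D = 245.5, S = 290.
Surplus = 290 − 245.5 = 44.5.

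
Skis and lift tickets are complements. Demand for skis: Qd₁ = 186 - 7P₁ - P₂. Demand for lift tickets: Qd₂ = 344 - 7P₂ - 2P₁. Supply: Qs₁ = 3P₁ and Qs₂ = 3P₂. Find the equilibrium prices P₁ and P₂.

P₁ = 758/49, P₂ = 1534/49

Market 1: 186 - 7P₁ - P₂ = 3P₁ → 10P₁ + P₂ = 186.
Market 2: 10P₂ + 2P₁ = 344.
Eliminating P₂: 10×(1) − 1×(2) gives 98P₁ = 1516, so P₁ = 758/49.
Back-substitute into (2): P₂ = (344 − 2×758/49) / 10 = 1534/49.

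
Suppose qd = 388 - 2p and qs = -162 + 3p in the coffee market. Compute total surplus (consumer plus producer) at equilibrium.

Equilibrium: 388 - 2p = -162 + 3p gives p* = 110, q* = 168.
Demand choke price: p = 194; supply starts at p = 54.
CS = ½(194 − 110)(168) = 7056; PS = ½(110 − 54)(168) = 4704.

Total surplus = 11760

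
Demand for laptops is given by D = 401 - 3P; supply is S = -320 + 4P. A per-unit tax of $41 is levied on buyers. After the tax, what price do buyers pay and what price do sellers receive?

Pre-tax equilibrium: P* = 103, Q* = 92.
Tax on buyers shifts demand to D = 401 − 3(P + 41) = 278 - 3P.
278 - 3P = -320 + 4P gives seller price Ps = 598/7; buyers pay Pb = 598/7 + 41 = 885/7.
New quantity: Q = 401 − 3(885/7) = 152/7.

Buyers pay 885/7, sellers receive 598/7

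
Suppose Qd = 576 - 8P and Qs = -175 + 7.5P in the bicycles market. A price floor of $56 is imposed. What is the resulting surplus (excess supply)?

Surplus = 117

Equilibrium price would be P* = 1502/31, so the floor at 56 binds.
At P = 56: Qd = 128, Qs = 245.
Surplus = 245 − 128 = 117.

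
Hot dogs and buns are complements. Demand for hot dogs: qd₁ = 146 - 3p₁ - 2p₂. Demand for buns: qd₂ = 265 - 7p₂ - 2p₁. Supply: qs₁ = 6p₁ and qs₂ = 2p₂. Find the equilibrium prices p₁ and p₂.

Market 1: 146 - 3p₁ - 2p₂ = 6p₁ → 9p₁ + 2p₂ = 146.
Market 2: 9p₂ + 2p₁ = 265.
Eliminating p₂: 9×(1) − 2×(2) gives 77p₁ = 784, so p₁ = 112/11.
Back-substitute into (2): p₂ = (265 − 2×112/11) / 9 = 299/11.

p₁ = 112/11, p₂ = 299/11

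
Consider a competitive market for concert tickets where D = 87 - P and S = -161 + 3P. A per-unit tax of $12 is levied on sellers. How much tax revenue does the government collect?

Pre-tax equilibrium: P* = 62, Q* = 25.
Tax on sellers shifts supply to S = -161 + 3(P − 12) = -197 + 3P.
87 - P = -197 + 3P gives buyer price Pb = 71; sellers receive Ps = 71 − 12 = 59.
New quantity: Q = 87 − 1(71) = 16.
Revenue = 12 × 16 = 192.

Tax revenue = 192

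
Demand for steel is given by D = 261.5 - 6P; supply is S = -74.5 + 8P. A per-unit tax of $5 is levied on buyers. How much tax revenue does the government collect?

Pre-tax equilibrium: P* = 24, Q* = 117.5.
Tax on buyers shifts demand to D = 261.5 − 6(P + 5) = 231.5 - 6P.
231.5 - 6P = -74.5 + 8P gives seller price Ps = 153/7; buyers pay Pb = 153/7 + 5 = 188/7.
New quantity: Q = 261.5 − 6(188/7) = 1405/14.
Revenue = 5 × 1405/14 = 7025/14.

Tax revenue = 7025/14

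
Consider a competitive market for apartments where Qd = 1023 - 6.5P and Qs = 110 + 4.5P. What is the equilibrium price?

P* = 83

Set Qd = Qs: 1023 - 6.5P = 110 + 4.5P.
913 = 11P, so P* = 83.
Q* = 1023 − 6.5(83) = 483.5.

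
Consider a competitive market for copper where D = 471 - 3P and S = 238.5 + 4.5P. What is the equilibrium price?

P* = 31

Set D = S: 471 - 3P = 238.5 + 4.5P.
232.5 = 7.5P, so P* = 31.
Q* = 471 − 3(31) = 378.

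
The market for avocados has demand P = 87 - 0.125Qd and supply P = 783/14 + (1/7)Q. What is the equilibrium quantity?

Set the two price expressions equal: 87 - 0.125Q = 783/14 + (1/7)Q.
435/14 = (15/56)Q, so Q* = 116.
P* = 87 − (0.125)(116) = 72.5.

Q* = 116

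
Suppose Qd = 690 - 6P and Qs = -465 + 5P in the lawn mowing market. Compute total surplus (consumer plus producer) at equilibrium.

Equilibrium: 690 - 6P = -465 + 5P gives P* = 105, Q* = 60.
Demand choke price: P = 115; supply starts at P = 93.
CS = ½(115 − 105)(60) = 300; PS = ½(105 − 93)(60) = 360.

Total surplus = 660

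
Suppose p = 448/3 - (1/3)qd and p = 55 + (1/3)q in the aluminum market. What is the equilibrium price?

Set the two price expressions equal: 448/3 - (1/3)q = 55 + (1/3)q.
283/3 = (2/3)q, so q* = 141.5.
p* = 448/3 − (1/3)(141.5) = 613/6.

p* = 613/6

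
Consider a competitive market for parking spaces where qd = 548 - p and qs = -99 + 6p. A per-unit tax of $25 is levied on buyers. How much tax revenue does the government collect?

Pre-tax equilibrium: p* = 647/7, q* = 3189/7.
Tax on buyers shifts demand to qd = 548 − 1(p + 25) = 523 - p.
523 - p = -99 + 6p gives seller price ps = 622/7; buyers pay pb = 622/7 + 25 = 797/7.
New quantity: q = 548 − 1(797/7) = 3039/7.
Revenue = 25 × 3039/7 = 75975/7.

Tax revenue = 75975/7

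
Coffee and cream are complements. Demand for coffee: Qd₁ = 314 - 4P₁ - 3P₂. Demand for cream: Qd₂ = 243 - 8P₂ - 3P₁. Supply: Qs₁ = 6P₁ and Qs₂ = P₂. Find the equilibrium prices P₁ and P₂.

Market 1: 314 - 4P₁ - 3P₂ = 6P₁ → 10P₁ + 3P₂ = 314.
Market 2: 9P₂ + 3P₁ = 243.
Eliminating P₂: 9×(1) − 3×(2) gives 81P₁ = 2097, so P₁ = 233/9.
Back-substitute into (2): P₂ = (243 − 3×233/9) / 9 = 496/27.

P₁ = 233/9, P₂ = 496/27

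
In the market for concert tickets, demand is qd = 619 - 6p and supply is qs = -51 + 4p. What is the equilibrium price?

Set qd = qs: 619 - 6p = -51 + 4p.
670 = 10p, so p* = 67.
q* = 619 − 6(67) = 217.

p* = 67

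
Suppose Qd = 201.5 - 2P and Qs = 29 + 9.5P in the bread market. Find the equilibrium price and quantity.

P* = 15, Q* = 171.5

Set Qd = Qs: 201.5 - 2P = 29 + 9.5P.
172.5 = 11.5P, so P* = 15.
Q* = 201.5 − 2(15) = 171.5.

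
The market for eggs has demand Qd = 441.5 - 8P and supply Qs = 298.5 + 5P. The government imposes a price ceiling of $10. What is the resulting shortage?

Shortage = 13

Equilibrium price would be P* = 11, so the ceiling at 10 binds.
At P = 10: Qd = 441.5 − 8(10) = 361.5, Qs = 298.5 + 5(10) = 348.5.
Shortage = 361.5 − 348.5 = 13.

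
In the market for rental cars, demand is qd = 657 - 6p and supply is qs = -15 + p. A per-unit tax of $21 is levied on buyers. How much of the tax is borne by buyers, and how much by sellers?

Pre-tax equilibrium: p* = 96, q* = 81.
Tax on buyers shifts demand to qd = 657 − 6(p + 21) = 531 - 6p.
531 - 6p = -15 + p gives seller price ps = 78; buyers pay pb = 78 + 21 = 99.
New quantity: q = 657 − 6(99) = 63.
Buyer burden = 99 − 96 = 3; seller burden = 96 − 78 = 18.

Buyers bear $3, sellers bear $18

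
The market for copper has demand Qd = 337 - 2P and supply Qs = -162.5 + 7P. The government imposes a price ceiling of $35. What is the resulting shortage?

Equilibrium price would be P* = 55.5, so the ceiling at 35 binds.
At P = 35: Qd = 337 − 2(35) = 267, Qs = -162.5 + 7(35) = 82.5.
Shortage = 267 − 82.5 = 184.5.

Shortage = 184.5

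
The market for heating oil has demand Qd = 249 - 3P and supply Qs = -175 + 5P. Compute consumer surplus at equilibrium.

Equilibrium: 249 - 3P = -175 + 5P gives P* = 53, Q* = 90.
Demand choke price (Qd = 0): P = 83.
CS = ½(83 − 53)(90) = 1350.

Consumer surplus = 1350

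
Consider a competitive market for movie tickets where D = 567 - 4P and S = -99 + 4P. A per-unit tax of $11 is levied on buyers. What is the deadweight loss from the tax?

Pre-tax equilibrium: P* = 83.25, Q* = 234.
Tax on buyers shifts demand to D = 567 − 4(P + 11) = 523 - 4P.
523 - 4P = -99 + 4P gives seller price Ps = 77.75; buyers pay Pb = 77.75 + 11 = 88.75.
New quantity: Q = 567 − 4(88.75) = 212.
DWL = ½ × 11 × (234 − 212) = 121.

Deadweight loss = 121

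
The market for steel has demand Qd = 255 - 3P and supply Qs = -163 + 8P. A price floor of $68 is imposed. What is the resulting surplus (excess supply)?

Surplus = 330

Equilibrium price would be P* = 38, so the floor at 68 binds.
At P = 68: Qd = 51, Qs = 381.
Surplus = 381 − 51 = 330.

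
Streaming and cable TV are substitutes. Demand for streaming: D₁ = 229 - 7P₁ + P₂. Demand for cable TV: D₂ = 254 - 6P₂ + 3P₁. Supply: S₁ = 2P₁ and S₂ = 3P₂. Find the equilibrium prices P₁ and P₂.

P₁ = 2315/78, P₂ = 991/26

Market 1: 229 - 7P₁ + P₂ = 2P₁ → 9P₁ - P₂ = 229.
Market 2: 9P₂ - 3P₁ = 254.
Eliminating P₂: 9×(1) + 1×(2) gives 78P₁ = 2315, so P₁ = 2315/78.
Back-substitute into (2): P₂ = (254 + 3×2315/78) / 9 = 991/26.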